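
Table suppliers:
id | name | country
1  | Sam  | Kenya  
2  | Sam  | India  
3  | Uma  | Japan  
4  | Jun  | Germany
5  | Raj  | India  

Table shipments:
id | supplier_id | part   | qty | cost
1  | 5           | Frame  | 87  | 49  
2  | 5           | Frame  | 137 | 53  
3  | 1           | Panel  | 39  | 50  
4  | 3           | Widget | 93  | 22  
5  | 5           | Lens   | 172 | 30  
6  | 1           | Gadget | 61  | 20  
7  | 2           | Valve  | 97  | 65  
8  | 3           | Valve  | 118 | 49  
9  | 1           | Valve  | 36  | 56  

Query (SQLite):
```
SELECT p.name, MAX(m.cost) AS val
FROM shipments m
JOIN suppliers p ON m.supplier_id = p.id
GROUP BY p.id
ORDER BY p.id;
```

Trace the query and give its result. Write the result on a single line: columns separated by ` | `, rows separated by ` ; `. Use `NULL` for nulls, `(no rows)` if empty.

Sam | 56 ; Sam | 65 ; Uma | 49 ; Raj | 53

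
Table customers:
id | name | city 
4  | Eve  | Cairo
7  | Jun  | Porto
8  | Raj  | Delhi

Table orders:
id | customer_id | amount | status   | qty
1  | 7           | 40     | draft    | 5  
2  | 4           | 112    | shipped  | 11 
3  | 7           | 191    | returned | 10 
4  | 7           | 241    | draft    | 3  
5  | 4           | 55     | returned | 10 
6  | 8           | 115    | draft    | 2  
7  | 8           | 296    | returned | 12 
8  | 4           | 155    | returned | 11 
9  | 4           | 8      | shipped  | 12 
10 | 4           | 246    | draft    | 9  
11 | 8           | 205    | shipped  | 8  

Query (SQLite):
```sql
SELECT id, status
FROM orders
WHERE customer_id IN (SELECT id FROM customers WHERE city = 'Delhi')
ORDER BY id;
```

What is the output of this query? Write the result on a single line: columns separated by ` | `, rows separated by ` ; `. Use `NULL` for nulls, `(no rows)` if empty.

Inner query: customers.id where city = 'Delhi'.
Outer: keep orders rows whose customer_id is in that set.
Inner query → {8}

6 | draft ; 7 | returned ; 11 | shipped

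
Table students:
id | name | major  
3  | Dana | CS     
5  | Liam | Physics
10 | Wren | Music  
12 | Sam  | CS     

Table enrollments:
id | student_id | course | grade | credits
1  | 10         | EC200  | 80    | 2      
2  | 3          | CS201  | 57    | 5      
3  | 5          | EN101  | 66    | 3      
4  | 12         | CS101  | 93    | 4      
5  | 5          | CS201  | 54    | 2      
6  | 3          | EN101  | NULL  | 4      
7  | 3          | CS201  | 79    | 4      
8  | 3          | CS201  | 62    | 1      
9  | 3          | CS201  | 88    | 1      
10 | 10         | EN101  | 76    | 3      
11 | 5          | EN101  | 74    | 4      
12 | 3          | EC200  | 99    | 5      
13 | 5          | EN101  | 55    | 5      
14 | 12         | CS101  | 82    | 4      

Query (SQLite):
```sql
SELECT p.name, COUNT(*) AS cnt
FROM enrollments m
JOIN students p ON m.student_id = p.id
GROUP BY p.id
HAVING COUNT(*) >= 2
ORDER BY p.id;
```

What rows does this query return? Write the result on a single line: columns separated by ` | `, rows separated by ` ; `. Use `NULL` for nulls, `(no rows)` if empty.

Join each enrollments row to its students via student_id.
Group joined rows by students.id; compute COUNT(*) per group.
HAVING: keep groups with count ≥ 2.
  3: ids {2, 6, 7, 8, 9, 12} → COUNT(*)=6
  5: ids {3, 5, 11, 13} → COUNT(*)=4
  10: ids {1, 10} → COUNT(*)=2
  12: ids {4, 14} → COUNT(*)=2

Dana | 6 ; Liam | 4 ; Wren | 2 ; Sam | 2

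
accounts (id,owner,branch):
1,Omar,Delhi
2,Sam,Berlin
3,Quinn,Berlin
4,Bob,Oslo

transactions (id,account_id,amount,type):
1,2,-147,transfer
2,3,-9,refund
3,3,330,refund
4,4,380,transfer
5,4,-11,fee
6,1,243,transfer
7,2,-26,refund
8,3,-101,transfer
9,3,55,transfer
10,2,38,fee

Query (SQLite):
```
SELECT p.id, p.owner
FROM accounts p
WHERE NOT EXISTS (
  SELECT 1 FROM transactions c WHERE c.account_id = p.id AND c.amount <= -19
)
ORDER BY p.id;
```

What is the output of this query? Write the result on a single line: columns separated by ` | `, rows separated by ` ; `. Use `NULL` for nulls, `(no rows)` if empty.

1 | Omar ; 4 | Bob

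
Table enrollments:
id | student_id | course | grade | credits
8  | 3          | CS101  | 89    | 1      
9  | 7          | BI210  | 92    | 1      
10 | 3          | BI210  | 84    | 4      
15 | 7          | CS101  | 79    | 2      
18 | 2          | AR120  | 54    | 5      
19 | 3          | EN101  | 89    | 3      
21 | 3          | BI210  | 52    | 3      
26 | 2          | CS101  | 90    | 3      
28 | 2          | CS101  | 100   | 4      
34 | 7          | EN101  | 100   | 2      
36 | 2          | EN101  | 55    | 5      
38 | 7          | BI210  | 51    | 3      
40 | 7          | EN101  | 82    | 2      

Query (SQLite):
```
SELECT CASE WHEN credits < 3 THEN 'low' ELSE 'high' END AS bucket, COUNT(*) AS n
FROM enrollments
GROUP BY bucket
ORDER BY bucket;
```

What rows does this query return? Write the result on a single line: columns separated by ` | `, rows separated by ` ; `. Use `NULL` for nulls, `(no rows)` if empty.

high | 8 ; low | 5

Bucket rows by credits < 3 → 'low' else 'high'; count each bucket.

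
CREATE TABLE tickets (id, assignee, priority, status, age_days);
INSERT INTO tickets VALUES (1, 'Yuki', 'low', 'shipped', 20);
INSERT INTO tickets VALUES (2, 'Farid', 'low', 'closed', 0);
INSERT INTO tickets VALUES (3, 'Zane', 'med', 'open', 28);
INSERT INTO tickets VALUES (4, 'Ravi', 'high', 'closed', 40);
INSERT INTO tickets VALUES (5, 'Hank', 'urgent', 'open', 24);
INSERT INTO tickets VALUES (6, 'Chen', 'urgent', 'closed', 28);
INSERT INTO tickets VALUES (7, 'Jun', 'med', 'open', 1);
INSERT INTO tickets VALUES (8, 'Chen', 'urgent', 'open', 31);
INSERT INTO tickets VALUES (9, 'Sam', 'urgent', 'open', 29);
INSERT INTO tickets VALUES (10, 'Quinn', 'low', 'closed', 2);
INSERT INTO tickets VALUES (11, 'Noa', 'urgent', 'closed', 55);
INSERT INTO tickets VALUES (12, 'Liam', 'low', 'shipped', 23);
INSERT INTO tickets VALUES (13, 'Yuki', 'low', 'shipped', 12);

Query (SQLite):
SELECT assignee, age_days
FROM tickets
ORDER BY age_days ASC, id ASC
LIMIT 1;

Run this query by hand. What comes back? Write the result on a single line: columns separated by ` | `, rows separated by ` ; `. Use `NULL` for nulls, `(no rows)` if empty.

Farid | 0

Sort by age_days asc, tiebreak id asc: (0, id=2), (1, id=7), (2, id=10), (12, id=13) …. Take first 1.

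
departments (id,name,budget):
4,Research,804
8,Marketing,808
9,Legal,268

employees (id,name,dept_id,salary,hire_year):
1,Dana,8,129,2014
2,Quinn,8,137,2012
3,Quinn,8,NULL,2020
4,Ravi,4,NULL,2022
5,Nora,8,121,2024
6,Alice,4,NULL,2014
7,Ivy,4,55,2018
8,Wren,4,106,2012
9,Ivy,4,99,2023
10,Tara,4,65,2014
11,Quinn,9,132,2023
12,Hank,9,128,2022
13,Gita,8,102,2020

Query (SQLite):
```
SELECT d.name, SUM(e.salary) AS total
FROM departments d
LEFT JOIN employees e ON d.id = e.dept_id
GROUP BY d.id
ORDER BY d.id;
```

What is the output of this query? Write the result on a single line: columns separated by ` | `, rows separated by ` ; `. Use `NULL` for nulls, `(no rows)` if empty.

LEFT JOIN keeps every departments row; unmatched ones get NULL for employees columns.
Group by departments.id and compute SUM(e.salary). SUM over an all-NULL group is NULL.
  4: ids {4, 6, 7, 8, 9, 10} → SUM(e.salary)=325
  8: ids {1, 2, 3, 5, 13} → SUM(e.salary)=489
  9: ids {11, 12} → SUM(e.salary)=260

Research | 325 ; Marketing | 489 ; Legal | 260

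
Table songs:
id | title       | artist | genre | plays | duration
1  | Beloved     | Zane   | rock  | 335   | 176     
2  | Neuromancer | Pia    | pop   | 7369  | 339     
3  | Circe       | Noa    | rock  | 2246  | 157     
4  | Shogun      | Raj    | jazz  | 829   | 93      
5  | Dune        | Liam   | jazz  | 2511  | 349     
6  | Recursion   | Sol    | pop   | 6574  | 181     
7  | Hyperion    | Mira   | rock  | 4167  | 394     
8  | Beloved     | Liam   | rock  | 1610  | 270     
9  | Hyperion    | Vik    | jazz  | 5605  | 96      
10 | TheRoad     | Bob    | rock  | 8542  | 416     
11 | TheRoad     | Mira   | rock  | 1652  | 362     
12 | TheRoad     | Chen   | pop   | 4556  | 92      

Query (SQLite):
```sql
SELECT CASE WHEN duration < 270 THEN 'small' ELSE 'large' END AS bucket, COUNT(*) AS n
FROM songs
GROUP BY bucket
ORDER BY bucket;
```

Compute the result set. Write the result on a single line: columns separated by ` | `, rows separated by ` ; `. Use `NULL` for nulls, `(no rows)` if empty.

Bucket rows by duration < 270 → 'small' else 'large'; count each bucket.

large | 6 ; small | 6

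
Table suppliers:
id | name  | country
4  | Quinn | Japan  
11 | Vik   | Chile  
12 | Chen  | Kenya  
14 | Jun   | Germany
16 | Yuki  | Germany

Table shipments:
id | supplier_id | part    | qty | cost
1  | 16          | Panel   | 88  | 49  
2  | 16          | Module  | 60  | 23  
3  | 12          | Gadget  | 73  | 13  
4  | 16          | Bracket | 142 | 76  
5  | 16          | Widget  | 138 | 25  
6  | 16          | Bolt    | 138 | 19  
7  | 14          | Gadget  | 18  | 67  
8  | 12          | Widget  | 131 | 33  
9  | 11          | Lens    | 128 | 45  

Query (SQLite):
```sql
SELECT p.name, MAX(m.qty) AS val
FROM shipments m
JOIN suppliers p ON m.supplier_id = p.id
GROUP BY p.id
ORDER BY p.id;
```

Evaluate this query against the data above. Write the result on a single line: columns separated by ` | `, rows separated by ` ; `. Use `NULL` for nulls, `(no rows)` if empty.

Vik | 128 ; Chen | 131 ; Jun | 18 ; Yuki | 142

Join each shipments row to its suppliers via supplier_id.
Group joined rows by suppliers.id; compute MAX(m.qty) per group.
  11: ids {9} → MAX(m.qty)=128
  12: ids {3, 8} → MAX(m.qty)=131
  14: ids {7} → MAX(m.qty)=18
  16: ids {1, 2, 4, 5, 6} → MAX(m.qty)=142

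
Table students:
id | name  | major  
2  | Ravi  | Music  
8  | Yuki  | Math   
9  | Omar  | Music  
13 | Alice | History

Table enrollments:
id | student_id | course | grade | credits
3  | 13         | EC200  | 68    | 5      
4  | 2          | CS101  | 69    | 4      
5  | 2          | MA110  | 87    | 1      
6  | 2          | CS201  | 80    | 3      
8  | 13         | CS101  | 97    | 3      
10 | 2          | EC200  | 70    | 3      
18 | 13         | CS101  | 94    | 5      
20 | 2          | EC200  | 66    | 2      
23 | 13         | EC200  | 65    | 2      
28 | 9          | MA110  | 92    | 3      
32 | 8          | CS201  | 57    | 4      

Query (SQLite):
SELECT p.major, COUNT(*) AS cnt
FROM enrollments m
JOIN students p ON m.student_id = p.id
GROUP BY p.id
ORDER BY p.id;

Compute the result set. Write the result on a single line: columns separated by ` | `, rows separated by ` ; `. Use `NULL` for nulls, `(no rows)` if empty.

Music | 5 ; Math | 1 ; Music | 1 ; History | 4

Join each enrollments row to its students via student_id.
Group joined rows by students.id; compute COUNT(*) per group.
  2: ids {4, 5, 6, 10, 20} → COUNT(*)=5
  8: ids {32} → COUNT(*)=1
  9: ids {28} → COUNT(*)=1
  13: ids {3, 8, 18, 23} → COUNT(*)=4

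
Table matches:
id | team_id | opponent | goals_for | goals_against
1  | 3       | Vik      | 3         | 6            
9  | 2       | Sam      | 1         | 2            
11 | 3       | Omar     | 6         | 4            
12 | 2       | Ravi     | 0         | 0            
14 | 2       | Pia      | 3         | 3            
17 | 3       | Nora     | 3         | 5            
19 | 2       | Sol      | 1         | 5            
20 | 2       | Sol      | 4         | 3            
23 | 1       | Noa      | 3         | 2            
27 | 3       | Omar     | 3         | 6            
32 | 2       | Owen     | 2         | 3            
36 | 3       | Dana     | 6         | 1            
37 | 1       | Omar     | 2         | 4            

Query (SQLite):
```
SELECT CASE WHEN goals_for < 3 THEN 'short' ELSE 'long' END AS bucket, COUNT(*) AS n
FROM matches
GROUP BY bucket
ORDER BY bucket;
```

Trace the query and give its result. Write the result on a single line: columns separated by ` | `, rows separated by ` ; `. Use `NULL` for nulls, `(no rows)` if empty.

long | 8 ; short | 5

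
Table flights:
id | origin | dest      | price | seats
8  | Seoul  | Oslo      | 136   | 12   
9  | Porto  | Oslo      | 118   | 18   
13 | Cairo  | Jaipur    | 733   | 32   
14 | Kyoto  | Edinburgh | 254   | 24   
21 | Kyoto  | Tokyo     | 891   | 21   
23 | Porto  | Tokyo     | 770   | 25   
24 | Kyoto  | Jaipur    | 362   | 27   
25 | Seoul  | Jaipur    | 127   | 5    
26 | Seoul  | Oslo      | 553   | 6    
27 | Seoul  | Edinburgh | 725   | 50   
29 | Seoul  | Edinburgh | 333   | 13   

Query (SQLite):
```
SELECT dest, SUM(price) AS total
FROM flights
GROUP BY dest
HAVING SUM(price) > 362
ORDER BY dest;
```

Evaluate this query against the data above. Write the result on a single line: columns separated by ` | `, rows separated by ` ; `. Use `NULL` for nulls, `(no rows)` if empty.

Partition flights by dest; compute SUM(price) within each group.
HAVING: keep groups where SUM(price) > 362.
  Edinburgh: ids {14, 27, 29} → SUM(price)=1312
  Jaipur: ids {13, 24, 25} → SUM(price)=1222
  Oslo: ids {8, 9, 26} → SUM(price)=807
  Tokyo: ids {21, 23} → SUM(price)=1661

Edinburgh | 1312 ; Jaipur | 1222 ; Oslo | 807 ; Tokyo | 1661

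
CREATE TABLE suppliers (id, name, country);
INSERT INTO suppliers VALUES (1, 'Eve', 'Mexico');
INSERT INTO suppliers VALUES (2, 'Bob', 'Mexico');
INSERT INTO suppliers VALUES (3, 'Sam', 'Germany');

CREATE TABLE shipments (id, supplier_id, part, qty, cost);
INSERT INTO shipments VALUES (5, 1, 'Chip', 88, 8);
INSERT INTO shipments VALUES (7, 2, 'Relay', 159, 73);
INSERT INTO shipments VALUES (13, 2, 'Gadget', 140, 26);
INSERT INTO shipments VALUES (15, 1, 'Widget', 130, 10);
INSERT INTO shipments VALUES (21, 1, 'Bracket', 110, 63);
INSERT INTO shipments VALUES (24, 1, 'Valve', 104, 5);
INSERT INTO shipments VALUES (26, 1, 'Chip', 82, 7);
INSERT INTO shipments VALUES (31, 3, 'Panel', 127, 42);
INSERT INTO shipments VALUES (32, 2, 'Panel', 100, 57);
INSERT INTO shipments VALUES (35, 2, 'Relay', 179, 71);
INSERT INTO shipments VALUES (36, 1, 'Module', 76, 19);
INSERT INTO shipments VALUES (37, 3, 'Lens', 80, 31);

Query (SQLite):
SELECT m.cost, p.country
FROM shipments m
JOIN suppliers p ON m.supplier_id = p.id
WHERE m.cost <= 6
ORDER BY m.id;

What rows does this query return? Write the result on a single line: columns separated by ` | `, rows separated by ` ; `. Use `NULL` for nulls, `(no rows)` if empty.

5 | Mexico

Each shipments row matches the suppliers row where supplier_id = suppliers.id.
Then keep rows with m.cost <= 6.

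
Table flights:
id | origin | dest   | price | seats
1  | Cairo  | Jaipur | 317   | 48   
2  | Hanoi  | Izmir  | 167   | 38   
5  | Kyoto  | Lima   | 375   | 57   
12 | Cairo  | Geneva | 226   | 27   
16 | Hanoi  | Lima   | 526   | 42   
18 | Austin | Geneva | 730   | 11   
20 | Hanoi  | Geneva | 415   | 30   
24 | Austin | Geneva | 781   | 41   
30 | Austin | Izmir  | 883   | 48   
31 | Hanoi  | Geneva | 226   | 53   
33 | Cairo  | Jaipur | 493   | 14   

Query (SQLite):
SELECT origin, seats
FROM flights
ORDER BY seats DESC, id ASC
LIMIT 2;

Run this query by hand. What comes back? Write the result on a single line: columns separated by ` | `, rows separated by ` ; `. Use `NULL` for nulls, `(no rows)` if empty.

Kyoto | 57 ; Hanoi | 53

Sort by seats desc, tiebreak id asc: (57, id=5), (53, id=31), (48, id=1), (48, id=30), (42, id=16) …. Take first 2.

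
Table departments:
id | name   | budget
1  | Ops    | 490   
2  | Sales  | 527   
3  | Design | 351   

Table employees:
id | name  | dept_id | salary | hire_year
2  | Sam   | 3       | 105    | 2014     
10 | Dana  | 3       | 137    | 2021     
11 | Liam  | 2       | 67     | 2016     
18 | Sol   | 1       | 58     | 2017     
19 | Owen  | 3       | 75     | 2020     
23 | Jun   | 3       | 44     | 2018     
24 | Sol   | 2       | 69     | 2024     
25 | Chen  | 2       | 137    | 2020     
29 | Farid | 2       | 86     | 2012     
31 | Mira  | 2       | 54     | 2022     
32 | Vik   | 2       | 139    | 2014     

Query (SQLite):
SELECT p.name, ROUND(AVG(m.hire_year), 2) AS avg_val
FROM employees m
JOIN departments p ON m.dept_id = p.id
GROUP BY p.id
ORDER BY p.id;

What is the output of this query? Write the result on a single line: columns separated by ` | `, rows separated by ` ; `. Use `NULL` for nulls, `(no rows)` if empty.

Join each employees row to its departments via dept_id.
Group joined rows by departments.id; compute ROUND(AVG(m.hire_year), 2) per group.
  1: ids {18} → ROUND(AVG(m.hire_year), 2)=2017
  2: ids {11, 24, 25, 29, 31, 32} → ROUND(AVG(m.hire_year), 2)=2018
  3: ids {2, 10, 19, 23} → ROUND(AVG(m.hire_year), 2)=2018.25

Ops | 2017 ; Sales | 2018 ; Design | 2018.25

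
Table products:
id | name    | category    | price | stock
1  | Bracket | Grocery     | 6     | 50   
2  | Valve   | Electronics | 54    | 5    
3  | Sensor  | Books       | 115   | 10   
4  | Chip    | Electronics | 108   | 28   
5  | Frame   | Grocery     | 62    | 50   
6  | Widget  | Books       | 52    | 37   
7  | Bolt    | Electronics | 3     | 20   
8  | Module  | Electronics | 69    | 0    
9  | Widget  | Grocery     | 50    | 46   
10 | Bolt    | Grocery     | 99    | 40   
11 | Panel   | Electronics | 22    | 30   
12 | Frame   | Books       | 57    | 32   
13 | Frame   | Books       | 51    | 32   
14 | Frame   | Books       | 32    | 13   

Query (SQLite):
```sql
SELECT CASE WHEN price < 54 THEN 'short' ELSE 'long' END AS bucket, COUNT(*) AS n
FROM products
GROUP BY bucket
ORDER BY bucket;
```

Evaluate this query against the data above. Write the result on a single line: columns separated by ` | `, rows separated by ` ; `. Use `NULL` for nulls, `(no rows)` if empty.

long | 7 ; short | 7

Bucket rows by price < 54 → 'short' else 'long'; count each bucket.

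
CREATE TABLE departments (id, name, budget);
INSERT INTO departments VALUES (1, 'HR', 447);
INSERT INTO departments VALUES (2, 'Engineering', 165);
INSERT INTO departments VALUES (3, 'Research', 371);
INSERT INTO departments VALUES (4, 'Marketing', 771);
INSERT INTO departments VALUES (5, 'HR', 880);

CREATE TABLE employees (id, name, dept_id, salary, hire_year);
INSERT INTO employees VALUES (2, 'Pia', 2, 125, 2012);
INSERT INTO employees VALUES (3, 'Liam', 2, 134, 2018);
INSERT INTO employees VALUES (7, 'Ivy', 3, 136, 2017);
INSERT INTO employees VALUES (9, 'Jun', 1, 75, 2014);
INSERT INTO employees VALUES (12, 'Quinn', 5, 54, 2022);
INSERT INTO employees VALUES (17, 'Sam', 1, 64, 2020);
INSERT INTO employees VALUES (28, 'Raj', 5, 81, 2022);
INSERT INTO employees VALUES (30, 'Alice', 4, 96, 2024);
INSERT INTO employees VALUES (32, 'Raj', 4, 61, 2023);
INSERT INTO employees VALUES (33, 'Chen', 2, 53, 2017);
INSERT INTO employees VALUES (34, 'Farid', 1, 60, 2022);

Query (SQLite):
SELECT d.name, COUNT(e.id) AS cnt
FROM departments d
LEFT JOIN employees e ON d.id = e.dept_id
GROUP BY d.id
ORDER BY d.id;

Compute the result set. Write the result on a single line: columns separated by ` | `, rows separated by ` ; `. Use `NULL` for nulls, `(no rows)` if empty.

LEFT JOIN keeps every departments row; unmatched ones get NULL for employees columns.
Group by departments.id and compute COUNT(e.id). COUNT(col) of an all-NULL group is 0.
  1: ids {9, 17, 34} → COUNT(e.id)=3
  2: ids {2, 3, 33} → COUNT(e.id)=3
  3: ids {7} → COUNT(e.id)=1
  4: ids {30, 32} → COUNT(e.id)=2
  5: ids {12, 28} → COUNT(e.id)=2

HR | 3 ; Engineering | 3 ; Research | 1 ; Marketing | 2 ; HR | 2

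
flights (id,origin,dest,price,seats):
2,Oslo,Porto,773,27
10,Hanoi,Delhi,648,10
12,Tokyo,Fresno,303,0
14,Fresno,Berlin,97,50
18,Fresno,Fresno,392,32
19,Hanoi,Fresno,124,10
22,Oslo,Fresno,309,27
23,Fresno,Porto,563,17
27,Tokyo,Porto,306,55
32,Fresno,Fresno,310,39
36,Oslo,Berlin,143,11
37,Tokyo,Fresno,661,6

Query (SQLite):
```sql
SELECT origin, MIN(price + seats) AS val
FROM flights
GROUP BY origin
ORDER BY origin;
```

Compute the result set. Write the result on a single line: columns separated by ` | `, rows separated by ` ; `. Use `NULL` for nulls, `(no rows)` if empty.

Fresno | 147 ; Hanoi | 134 ; Oslo | 154 ; Tokyo | 303

For each row compute price + seats.
Group by origin; take MIN of the expression per group.
  Fresno: ids {14, 18, 23, 32} → MIN(price + seats)=147
  Hanoi: ids {10, 19} → MIN(price + seats)=134
  Oslo: ids {2, 22, 36} → MIN(price + seats)=154
  Tokyo: ids {12, 27, 37} → MIN(price + seats)=303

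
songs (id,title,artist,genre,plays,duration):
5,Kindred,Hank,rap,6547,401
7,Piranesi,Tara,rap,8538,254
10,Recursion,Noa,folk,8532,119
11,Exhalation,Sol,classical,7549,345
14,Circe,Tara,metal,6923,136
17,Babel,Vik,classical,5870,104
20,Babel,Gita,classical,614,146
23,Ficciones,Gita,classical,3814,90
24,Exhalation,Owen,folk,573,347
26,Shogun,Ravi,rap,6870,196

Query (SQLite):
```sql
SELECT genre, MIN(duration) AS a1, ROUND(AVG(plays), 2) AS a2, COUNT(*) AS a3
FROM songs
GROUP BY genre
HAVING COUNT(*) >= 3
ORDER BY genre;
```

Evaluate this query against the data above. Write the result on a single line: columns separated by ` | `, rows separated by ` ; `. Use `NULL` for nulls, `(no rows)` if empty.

classical | 90 | 4461.75 | 4 ; rap | 196 | 7318.33 | 3

Group songs by genre.
Per group compute: MIN(duration), ROUND(AVG(plays), 2), COUNT(*).
HAVING: drop groups with fewer than 3 rows.
  classical: ids {11, 17, 20, 23} → MIN(duration)=90, ROUND(AVG(plays), 2)=4461.75, COUNT(*)=4
  folk: ids {10, 24} → MIN(duration)=119, ROUND(AVG(plays), 2)=4552.5, COUNT(*)=2
  metal: ids {14} → MIN(duration)=136, ROUND(AVG(plays), 2)=6923, COUNT(*)=1
  rap: ids {5, 7, 26} → MIN(duration)=196, ROUND(AVG(plays), 2)=7318.33, COUNT(*)=3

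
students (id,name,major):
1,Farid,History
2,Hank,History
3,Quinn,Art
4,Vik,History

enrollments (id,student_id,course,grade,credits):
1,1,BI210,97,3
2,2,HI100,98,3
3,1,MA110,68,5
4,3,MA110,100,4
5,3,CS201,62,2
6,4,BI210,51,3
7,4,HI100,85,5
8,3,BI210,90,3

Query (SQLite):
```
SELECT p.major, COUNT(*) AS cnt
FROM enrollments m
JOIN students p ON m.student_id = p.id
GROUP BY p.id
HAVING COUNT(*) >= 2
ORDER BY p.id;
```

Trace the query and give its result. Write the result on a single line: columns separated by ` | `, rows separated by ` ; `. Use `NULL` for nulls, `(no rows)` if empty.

History | 2 ; Art | 3 ; History | 2

Join each enrollments row to its students via student_id.
Group joined rows by students.id; compute COUNT(*) per group.
HAVING: keep groups with count ≥ 2.
  1: ids {1, 3} → COUNT(*)=2
  2: ids {2} → COUNT(*)=1
  3: ids {4, 5, 8} → COUNT(*)=3
  4: ids {6, 7} → COUNT(*)=2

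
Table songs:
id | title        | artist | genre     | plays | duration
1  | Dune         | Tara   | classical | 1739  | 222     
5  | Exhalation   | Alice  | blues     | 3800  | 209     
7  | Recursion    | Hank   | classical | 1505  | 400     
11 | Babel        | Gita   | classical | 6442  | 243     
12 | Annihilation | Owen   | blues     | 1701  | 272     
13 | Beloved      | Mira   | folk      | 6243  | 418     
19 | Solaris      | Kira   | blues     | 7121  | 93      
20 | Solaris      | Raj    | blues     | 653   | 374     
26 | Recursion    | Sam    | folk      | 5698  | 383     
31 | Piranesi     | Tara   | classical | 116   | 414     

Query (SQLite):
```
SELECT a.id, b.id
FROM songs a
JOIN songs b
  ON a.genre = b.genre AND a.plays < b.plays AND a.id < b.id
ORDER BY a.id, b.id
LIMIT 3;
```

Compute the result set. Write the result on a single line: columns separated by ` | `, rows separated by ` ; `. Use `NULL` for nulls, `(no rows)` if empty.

Pairs (a,b) with same genre, a.plays < b.plays, a.id < b.id.
genre groups: blues:{5,12,19,20} classical:{1,7,11,31} folk:{13,26}
Ordered by (a.id, b.id); first 3.

1 | 11 ; 5 | 19 ; 7 | 11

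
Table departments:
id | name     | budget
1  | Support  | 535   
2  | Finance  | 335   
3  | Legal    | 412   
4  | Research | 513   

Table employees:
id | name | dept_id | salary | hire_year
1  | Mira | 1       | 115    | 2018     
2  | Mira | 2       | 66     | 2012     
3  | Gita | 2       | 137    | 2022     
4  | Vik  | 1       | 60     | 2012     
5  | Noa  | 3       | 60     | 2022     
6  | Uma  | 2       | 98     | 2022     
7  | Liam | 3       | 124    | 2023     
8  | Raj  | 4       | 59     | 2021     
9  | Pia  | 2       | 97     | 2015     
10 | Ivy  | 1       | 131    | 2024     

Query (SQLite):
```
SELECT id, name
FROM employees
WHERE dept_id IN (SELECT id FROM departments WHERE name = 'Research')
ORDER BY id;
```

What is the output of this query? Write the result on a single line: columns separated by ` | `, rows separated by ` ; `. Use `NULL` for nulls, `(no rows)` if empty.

Inner query: departments.id where name = 'Research'.
Outer: keep employees rows whose dept_id is in that set.
Inner query → {4}

8 | Raj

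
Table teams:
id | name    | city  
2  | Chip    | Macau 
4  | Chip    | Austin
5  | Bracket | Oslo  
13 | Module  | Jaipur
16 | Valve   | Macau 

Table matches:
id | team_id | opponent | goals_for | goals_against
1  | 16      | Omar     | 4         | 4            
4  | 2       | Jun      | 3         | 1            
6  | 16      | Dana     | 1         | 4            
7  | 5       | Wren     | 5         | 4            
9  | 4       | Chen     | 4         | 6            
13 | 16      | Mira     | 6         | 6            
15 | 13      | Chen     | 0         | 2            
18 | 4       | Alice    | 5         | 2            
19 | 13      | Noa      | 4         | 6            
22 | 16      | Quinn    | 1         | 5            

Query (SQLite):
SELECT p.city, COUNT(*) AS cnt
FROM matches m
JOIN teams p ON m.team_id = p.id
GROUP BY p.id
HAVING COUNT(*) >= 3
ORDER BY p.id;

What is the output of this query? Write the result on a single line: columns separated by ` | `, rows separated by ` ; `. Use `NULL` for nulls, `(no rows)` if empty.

Macau | 4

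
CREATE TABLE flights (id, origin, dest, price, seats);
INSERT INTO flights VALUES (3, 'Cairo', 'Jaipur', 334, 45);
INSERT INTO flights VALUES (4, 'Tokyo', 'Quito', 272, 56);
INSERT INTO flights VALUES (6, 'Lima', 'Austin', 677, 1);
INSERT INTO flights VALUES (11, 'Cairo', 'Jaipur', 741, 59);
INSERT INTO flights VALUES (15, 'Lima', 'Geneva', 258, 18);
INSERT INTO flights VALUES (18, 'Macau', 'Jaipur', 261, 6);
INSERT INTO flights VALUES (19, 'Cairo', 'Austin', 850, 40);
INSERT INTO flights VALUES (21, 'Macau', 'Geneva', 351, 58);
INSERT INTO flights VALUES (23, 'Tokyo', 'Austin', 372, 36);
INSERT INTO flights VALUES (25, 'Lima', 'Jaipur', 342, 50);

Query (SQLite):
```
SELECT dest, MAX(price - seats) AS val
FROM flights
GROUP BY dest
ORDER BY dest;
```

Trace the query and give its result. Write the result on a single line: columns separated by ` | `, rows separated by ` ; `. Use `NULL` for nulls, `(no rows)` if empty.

For each row compute price - seats.
Group by dest; take MAX of the expression per group.
  Austin: ids {6, 19, 23} → MAX(price - seats)=810
  Geneva: ids {15, 21} → MAX(price - seats)=293
  Jaipur: ids {3, 11, 18, 25} → MAX(price - seats)=682
  Quito: ids {4} → MAX(price - seats)=216

Austin | 810 ; Geneva | 293 ; Jaipur | 682 ; Quito | 216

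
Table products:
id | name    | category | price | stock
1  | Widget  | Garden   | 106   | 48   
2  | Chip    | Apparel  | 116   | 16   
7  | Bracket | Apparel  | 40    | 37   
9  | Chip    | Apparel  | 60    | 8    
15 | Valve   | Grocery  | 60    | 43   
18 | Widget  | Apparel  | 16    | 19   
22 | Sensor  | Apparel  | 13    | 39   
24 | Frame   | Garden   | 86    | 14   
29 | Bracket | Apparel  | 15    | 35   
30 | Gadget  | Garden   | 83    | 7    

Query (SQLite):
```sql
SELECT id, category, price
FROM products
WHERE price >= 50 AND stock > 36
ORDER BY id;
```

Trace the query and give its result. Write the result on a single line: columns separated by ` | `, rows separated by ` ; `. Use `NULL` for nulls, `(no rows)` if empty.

1 | Garden | 106 ; 15 | Grocery | 60

price >= 50: ids {1, 2, 9, 15, 24, 30}
stock > 36: ids {1, 7, 15, 22}
Combine with AND.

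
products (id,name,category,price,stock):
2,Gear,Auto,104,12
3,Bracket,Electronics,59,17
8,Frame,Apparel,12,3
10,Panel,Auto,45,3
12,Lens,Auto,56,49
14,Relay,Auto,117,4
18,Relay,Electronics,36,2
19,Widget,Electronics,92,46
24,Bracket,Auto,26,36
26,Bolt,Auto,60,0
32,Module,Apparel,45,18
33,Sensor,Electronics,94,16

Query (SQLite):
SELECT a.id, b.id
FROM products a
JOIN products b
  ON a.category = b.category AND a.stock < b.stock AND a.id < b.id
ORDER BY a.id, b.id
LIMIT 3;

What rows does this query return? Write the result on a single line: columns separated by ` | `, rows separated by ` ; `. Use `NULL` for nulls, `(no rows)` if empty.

2 | 12 ; 2 | 24 ; 3 | 19

Pairs (a,b) with same category, a.stock < b.stock, a.id < b.id.
category groups: Apparel:{8,32} Auto:{2,10,12,14,24,26} Electronics:{3,18,19,33}
Ordered by (a.id, b.id); first 3.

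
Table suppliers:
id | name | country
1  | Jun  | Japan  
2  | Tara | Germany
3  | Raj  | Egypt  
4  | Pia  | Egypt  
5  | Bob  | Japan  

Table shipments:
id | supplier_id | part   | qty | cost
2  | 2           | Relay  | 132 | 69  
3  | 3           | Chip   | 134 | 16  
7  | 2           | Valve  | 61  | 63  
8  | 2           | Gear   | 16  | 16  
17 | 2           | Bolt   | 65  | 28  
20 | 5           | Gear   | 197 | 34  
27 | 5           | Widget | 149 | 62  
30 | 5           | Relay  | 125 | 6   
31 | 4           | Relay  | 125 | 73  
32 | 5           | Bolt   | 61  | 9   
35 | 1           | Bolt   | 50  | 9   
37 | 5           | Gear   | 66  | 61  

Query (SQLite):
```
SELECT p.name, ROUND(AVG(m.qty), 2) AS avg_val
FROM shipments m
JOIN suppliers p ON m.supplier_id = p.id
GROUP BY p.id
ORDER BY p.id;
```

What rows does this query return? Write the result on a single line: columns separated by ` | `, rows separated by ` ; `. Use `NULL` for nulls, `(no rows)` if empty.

Jun | 50 ; Tara | 68.5 ; Raj | 134 ; Pia | 125 ; Bob | 119.6

Join each shipments row to its suppliers via supplier_id.
Group joined rows by suppliers.id; compute ROUND(AVG(m.qty), 2) per group.
  1: ids {35} → ROUND(AVG(m.qty), 2)=50
  2: ids {2, 7, 8, 17} → ROUND(AVG(m.qty), 2)=68.5
  3: ids {3} → ROUND(AVG(m.qty), 2)=134
  4: ids {31} → ROUND(AVG(m.qty), 2)=125
  5: ids {20, 27, 30, 32, 37} → ROUND(AVG(m.qty), 2)=119.6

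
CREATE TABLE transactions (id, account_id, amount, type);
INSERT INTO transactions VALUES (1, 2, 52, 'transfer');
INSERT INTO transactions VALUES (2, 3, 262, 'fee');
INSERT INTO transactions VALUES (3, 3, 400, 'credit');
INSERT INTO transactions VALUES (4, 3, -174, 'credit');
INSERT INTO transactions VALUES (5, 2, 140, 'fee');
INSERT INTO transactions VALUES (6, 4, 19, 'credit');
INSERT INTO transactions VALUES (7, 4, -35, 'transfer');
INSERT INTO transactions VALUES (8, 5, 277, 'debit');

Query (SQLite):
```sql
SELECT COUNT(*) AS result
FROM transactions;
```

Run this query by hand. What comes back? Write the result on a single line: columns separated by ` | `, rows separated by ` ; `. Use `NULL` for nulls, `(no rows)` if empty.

8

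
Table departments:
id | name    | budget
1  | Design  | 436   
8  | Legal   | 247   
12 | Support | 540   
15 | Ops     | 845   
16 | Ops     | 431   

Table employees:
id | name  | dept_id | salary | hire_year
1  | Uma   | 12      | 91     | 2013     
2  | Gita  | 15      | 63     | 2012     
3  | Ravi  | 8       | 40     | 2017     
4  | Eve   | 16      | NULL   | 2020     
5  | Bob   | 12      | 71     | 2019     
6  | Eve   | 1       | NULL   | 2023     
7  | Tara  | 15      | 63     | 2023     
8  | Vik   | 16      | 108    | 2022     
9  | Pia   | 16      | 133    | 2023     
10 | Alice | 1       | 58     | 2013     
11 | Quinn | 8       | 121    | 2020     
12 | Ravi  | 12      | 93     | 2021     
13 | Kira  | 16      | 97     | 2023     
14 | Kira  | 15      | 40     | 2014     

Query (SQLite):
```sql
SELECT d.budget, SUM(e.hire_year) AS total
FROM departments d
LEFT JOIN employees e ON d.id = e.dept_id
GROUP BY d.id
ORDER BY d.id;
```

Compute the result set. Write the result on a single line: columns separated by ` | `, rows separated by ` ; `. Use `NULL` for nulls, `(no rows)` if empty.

436 | 4036 ; 247 | 4037 ; 540 | 6053 ; 845 | 6049 ; 431 | 8088

LEFT JOIN keeps every departments row; unmatched ones get NULL for employees columns.
Group by departments.id and compute SUM(e.hire_year). SUM over an all-NULL group is NULL.
  1: ids {6, 10} → SUM(e.hire_year)=4036
  8: ids {3, 11} → SUM(e.hire_year)=4037
  12: ids {1, 5, 12} → SUM(e.hire_year)=6053
  15: ids {2, 7, 14} → SUM(e.hire_year)=6049
  16: ids {4, 8, 9, 13} → SUM(e.hire_year)=8088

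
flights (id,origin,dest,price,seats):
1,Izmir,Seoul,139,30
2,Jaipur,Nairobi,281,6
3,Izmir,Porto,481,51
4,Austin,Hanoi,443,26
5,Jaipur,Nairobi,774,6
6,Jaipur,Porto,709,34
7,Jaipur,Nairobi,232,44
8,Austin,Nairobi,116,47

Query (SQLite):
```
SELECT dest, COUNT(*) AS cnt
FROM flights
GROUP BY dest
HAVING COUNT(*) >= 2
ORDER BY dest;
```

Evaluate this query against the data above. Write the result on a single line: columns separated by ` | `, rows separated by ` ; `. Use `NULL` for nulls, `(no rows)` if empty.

Nairobi | 4 ; Porto | 2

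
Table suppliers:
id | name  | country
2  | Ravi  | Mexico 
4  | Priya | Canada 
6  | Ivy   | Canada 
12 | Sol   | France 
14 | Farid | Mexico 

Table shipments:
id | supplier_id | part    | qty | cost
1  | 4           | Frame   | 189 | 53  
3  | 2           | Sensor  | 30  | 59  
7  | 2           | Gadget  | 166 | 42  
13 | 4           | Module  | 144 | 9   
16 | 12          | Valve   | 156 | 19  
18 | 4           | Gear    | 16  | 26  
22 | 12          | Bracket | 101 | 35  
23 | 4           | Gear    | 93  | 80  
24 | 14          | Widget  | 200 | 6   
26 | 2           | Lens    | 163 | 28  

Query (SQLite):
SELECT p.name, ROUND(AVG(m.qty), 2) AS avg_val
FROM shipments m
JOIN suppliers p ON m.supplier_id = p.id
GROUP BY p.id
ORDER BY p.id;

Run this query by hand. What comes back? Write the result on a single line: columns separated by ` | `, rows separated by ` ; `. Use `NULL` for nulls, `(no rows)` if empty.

Join each shipments row to its suppliers via supplier_id.
Group joined rows by suppliers.id; compute ROUND(AVG(m.qty), 2) per group.
  2: ids {3, 7, 26} → ROUND(AVG(m.qty), 2)=119.67
  4: ids {1, 13, 18, 23} → ROUND(AVG(m.qty), 2)=110.5
  12: ids {16, 22} → ROUND(AVG(m.qty), 2)=128.5
  14: ids {24} → ROUND(AVG(m.qty), 2)=200

Ravi | 119.67 ; Priya | 110.5 ; Sol | 128.5 ; Farid | 200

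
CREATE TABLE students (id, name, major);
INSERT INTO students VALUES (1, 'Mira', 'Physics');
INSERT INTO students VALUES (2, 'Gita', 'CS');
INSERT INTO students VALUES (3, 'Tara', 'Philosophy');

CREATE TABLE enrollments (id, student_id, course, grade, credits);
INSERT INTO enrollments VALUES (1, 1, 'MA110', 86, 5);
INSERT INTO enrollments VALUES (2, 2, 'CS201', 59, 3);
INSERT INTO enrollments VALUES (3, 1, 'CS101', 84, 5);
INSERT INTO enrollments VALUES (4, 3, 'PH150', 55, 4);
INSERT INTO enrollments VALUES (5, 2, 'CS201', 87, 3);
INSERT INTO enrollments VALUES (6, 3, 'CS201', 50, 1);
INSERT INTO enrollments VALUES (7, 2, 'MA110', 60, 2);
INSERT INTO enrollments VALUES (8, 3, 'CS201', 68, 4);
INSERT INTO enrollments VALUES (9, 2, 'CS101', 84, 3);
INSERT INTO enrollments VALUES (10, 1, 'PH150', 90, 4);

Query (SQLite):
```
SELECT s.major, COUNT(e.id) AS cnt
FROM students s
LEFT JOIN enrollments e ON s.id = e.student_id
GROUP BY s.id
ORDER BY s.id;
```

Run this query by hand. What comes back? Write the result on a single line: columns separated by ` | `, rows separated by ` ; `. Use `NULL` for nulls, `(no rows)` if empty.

Physics | 3 ; CS | 4 ; Philosophy | 3

LEFT JOIN keeps every students row; unmatched ones get NULL for enrollments columns.
Group by students.id and compute COUNT(e.id). COUNT(col) of an all-NULL group is 0.
  1: ids {1, 3, 10} → COUNT(e.id)=3
  2: ids {2, 5, 7, 9} → COUNT(e.id)=4
  3: ids {4, 6, 8} → COUNT(e.id)=3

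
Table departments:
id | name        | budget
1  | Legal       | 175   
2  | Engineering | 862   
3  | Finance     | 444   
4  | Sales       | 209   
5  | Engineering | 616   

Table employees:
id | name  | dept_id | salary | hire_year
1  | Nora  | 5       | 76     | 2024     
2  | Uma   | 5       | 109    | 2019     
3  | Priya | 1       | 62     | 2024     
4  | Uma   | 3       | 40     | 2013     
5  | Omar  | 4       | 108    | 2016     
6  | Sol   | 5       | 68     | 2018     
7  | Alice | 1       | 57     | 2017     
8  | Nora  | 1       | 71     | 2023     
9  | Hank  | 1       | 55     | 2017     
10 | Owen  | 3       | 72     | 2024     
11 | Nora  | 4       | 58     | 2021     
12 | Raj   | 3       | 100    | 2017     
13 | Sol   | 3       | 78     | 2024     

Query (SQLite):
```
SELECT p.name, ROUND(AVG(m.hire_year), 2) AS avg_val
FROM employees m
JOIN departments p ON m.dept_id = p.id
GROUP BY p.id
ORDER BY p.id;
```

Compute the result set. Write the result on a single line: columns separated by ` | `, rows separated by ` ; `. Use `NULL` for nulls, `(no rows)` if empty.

Legal | 2020.25 ; Finance | 2019.5 ; Sales | 2018.5 ; Engineering | 2020.33

Join each employees row to its departments via dept_id.
Group joined rows by departments.id; compute ROUND(AVG(m.hire_year), 2) per group.
  1: ids {3, 7, 8, 9} → ROUND(AVG(m.hire_year), 2)=2020.25
  3: ids {4, 10, 12, 13} → ROUND(AVG(m.hire_year), 2)=2019.5
  4: ids {5, 11} → ROUND(AVG(m.hire_year), 2)=2018.5
  5: ids {1, 2, 6} → ROUND(AVG(m.hire_year), 2)=2020.33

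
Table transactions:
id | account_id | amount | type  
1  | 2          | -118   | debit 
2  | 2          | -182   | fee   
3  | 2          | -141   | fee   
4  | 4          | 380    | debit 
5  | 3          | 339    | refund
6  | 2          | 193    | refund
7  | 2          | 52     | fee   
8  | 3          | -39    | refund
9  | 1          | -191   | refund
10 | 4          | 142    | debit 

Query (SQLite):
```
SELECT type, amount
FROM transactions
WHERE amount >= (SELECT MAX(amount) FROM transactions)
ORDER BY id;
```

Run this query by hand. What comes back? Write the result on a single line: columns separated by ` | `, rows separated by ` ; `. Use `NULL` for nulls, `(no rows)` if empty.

debit | 380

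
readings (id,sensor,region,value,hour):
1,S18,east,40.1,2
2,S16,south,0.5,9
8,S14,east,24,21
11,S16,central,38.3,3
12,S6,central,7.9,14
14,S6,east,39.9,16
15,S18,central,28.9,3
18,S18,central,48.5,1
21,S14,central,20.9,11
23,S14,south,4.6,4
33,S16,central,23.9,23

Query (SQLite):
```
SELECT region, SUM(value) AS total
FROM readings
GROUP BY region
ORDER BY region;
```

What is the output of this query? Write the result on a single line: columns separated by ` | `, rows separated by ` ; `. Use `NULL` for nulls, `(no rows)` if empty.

central | 168.4 ; east | 104 ; south | 5.1

Partition readings by region; compute SUM(value) within each group.
  central: ids {11, 12, 15, 18, 21, 33} → SUM(value)=168.4
  east: ids {1, 8, 14} → SUM(value)=104
  south: ids {2, 23} → SUM(value)=5.1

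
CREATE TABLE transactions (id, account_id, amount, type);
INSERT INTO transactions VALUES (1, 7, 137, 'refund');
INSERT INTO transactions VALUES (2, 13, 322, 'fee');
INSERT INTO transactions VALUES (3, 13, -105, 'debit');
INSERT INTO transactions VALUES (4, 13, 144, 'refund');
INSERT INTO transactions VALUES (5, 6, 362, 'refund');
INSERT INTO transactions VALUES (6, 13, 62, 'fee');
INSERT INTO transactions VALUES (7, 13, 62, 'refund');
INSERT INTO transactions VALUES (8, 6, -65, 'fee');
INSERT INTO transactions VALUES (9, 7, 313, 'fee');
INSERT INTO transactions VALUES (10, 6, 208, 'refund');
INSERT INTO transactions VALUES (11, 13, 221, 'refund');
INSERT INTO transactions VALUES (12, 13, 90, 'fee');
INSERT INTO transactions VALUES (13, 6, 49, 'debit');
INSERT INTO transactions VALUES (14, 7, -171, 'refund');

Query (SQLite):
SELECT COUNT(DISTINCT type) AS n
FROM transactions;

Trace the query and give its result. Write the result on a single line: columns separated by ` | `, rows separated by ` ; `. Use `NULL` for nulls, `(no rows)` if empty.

3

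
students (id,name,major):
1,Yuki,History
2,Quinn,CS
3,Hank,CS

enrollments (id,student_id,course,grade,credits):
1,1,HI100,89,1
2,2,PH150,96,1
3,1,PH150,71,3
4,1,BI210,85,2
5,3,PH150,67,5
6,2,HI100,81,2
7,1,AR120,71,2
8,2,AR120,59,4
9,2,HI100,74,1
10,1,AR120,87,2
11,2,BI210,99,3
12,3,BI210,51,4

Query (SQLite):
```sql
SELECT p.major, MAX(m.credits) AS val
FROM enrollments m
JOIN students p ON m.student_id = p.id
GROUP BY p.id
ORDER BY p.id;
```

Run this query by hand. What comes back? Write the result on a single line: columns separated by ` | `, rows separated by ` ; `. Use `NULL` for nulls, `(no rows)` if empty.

History | 3 ; CS | 4 ; CS | 5

Join each enrollments row to its students via student_id.
Group joined rows by students.id; compute MAX(m.credits) per group.
  1: ids {1, 3, 4, 7, 10} → MAX(m.credits)=3
  2: ids {2, 6, 8, 9, 11} → MAX(m.credits)=4
  3: ids {5, 12} → MAX(m.credits)=5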